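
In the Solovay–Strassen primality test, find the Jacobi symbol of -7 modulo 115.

-1

(-7 / 115)
  = (108 / 115)    [-7 ≡ 108 mod 115]
  = (27 / 115)    [115 ≡ 3 mod 8 ⇒ (2 / 115)^2 = +1]
  = -(115 / 27)    [QR: both ≡ 3 mod 4, sign flips]
  = -(7 / 27)    [115 ≡ 7 mod 27]
  = (27 / 7)    [QR: both ≡ 3 mod 4, sign flips]
  = (6 / 7)    [27 ≡ 6 mod 7]
  = (3 / 7)    [7 ≡ 7 mod 8 ⇒ (2 / 7) = +1]
  = -(7 / 3)    [QR: both ≡ 3 mod 4, sign flips]
  = -(1 / 3)    [7 ≡ 1 mod 3]
  = -1    [(1 / 3) = 1]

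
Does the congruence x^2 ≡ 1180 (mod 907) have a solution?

(1180/907)
  = (273/907)    [1180 ≡ 273 mod 907]
  = (907/273)    [QR: 273 ≡ 1 mod 4, sign kept]
  = (88/273)    [907 ≡ 88 mod 273]
  = (11/273)    [273 ≡ 1 mod 8 ⇒ (2/273)^3 = +1]
  = (273/11)    [QR: 273 ≡ 1 mod 4, sign kept]
  = (9/11)    [273 ≡ 9 mod 11]
  = (11/9)    [QR: 9 ≡ 1 mod 4, sign kept]
  = (2/9)    [11 ≡ 2 mod 9]
  = (1/9)    [9 ≡ 1 mod 8 ⇒ (2/9) = +1]
  = 1    [(1/9) = 1]
The Legendre symbol is 1, so x^2 ≡ 1180 (mod 907) has solution.

yes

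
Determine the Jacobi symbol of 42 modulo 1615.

(42/1615)
  = (21/1615)    [1615 ≡ 7 mod 8 ⇒ (2/1615) = +1]
  = (1615/21)    [QR: 21 ≡ 1 mod 4, sign kept]
  = (19/21)    [1615 ≡ 19 mod 21]
  = (21/19)    [QR: 21 ≡ 1 mod 4, sign kept]
  = (2/19)    [21 ≡ 2 mod 19]
  = -(1/19)    [19 ≡ 3 mod 8 ⇒ (2/19) = -1]
  = -1    [(1/19) = 1]

-1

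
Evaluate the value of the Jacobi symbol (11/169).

169 ≡ 1 (mod 4), so quadratic reciprocity gives (11/169) = (169/11). Reduce: 169 ≡ 4 (mod 11). Now have (4/11).
Factor out 2: 4 = 2^2. Since 11 ≡ 3 (mod 8), (2/11) = -1, and (2/11)^2 = +1. Now have (1/11).
(1/11) = 1. Collecting the sign factors: 1.

1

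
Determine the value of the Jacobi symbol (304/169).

(304/169)
  = (135/169)    [304 ≡ 135 mod 169]
  = (169/135)    [QR: 169 ≡ 1 mod 4, sign kept]
  = (34/135)    [169 ≡ 34 mod 135]
  = (17/135)    [135 ≡ 7 mod 8 ⇒ (2/135) = +1]
  = (135/17)    [QR: 17 ≡ 1 mod 4, sign kept]
  = (16/17)    [135 ≡ 16 mod 17]
  = (1/17)    [17 ≡ 1 mod 8 ⇒ (2/17)^4 = +1]
  = 1    [(1/17) = 1]

1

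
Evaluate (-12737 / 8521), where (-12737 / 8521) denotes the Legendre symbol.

(-12737 / 8521)
  = (4305 / 8521)    [-12737 ≡ 4305 mod 8521]
  = (8521 / 4305)    [QR: 4305 ≡ 1 mod 4, sign kept]
  = (4216 / 4305)    [8521 ≡ 4216 mod 4305]
  = (527 / 4305)    [4305 ≡ 1 mod 8 ⇒ (2 / 4305)^3 = +1]
  = (4305 / 527)    [QR: 4305 ≡ 1 mod 4, sign kept]
  = (89 / 527)    [4305 ≡ 89 mod 527]
  = (527 / 89)    [QR: 89 ≡ 1 mod 4, sign kept]
  = (82 / 89)    [527 ≡ 82 mod 89]
  = (41 / 89)    [89 ≡ 1 mod 8 ⇒ (2 / 89) = +1]
  = (89 / 41)    [QR: 41 ≡ 1 mod 4, sign kept]
  = (7 / 41)    [89 ≡ 7 mod 41]
  = (41 / 7)    [QR: 41 ≡ 1 mod 4, sign kept]
  = (6 / 7)    [41 ≡ 6 mod 7]
  = (3 / 7)    [7 ≡ 7 mod 8 ⇒ (2 / 7) = +1]
  = -(7 / 3)    [QR: both ≡ 3 mod 4, sign flips]
  = -(1 / 3)    [7 ≡ 1 mod 3]
  = -1    [(1 / 3) = 1]

-1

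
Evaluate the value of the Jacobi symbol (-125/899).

-1

(-125/899)
  = (774/899)    [-125 ≡ 774 mod 899]
  = -(387/899)    [899 ≡ 3 mod 8 ⇒ (2/899) = -1]
  = (899/387)    [QR: both ≡ 3 mod 4, sign flips]
  = (125/387)    [899 ≡ 125 mod 387]
  = (387/125)    [QR: 125 ≡ 1 mod 4, sign kept]
  = (12/125)    [387 ≡ 12 mod 125]
  = (3/125)    [125 ≡ 5 mod 8 ⇒ (2/125)^2 = +1]
  = (125/3)    [QR: 125 ≡ 1 mod 4, sign kept]
  = (2/3)    [125 ≡ 2 mod 3]
  = -(1/3)    [3 ≡ 3 mod 8 ⇒ (2/3) = -1]
  = -1    [(1/3) = 1]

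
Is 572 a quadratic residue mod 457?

yes

Reduce the numerator: 572 ≡ 115 (mod 457), so (572|457) = (115|457).
457 ≡ 1 (mod 4), so quadratic reciprocity gives (115|457) = (457|115). Reduce: 457 ≡ 112 (mod 115). Now have (112|115).
Factor out 2: 112 = 2^4·7. Since 115 ≡ 3 (mod 8), (2|115) = -1, and (2|115)^4 = +1. Now have (7|115).
Both 7 ≡ 3 and 115 ≡ 3 (mod 4), so reciprocity gives (7|115) = -(115|7). Reduce: 115 ≡ 3 (mod 7). Now have -(3|7).
Both 3 ≡ 3 and 7 ≡ 3 (mod 4), so reciprocity gives (3|7) = -(7|3). Reduce: 7 ≡ 1 (mod 3). Now have (1|3).
(1|3) = 1. Collecting the sign factors: 1.
(572|457) = 1, and 457 is prime, so 572 is a quadratic residue mod 457.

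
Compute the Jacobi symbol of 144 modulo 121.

1

(144|121)
  = (23|121)    [144 ≡ 23 mod 121]
  = (121|23)    [QR: 121 ≡ 1 mod 4, sign kept]
  = (6|23)    [121 ≡ 6 mod 23]
  = (3|23)    [23 ≡ 7 mod 8 ⇒ (2|23) = +1]
  = -(23|3)    [QR: both ≡ 3 mod 4, sign flips]
  = -(2|3)    [23 ≡ 2 mod 3]
  = (1|3)    [3 ≡ 3 mod 8 ⇒ (2|3) = -1]
  = 1    [(1|3) = 1]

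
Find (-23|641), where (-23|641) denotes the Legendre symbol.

(-23|641)
  = (23|641)    [641 ≡ 1 mod 4 ⇒ (-1|641) = +1]
  = (641|23)    [QR: 641 ≡ 1 mod 4, sign kept]
  = (20|23)    [641 ≡ 20 mod 23]
  = (5|23)    [23 ≡ 7 mod 8 ⇒ (2|23)^2 = +1]
  = (23|5)    [QR: 5 ≡ 1 mod 4, sign kept]
  = (3|5)    [23 ≡ 3 mod 5]
  = (5|3)    [QR: 5 ≡ 1 mod 4, sign kept]
  = (2|3)    [5 ≡ 2 mod 3]
  = -(1|3)    [3 ≡ 3 mod 8 ⇒ (2|3) = -1]
  = -1    [(1|3) = 1]

-1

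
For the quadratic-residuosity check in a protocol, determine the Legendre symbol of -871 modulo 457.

(-871/457)
  = (43/457)    [-871 ≡ 43 mod 457]
  = (457/43)    [QR: 457 ≡ 1 mod 4, sign kept]
  = (27/43)    [457 ≡ 27 mod 43]
  = -(43/27)    [QR: both ≡ 3 mod 4, sign flips]
  = -(16/27)    [43 ≡ 16 mod 27]
  = -(1/27)    [27 ≡ 3 mod 8 ⇒ (2/27)^4 = +1]
  = -1    [(1/27) = 1]

-1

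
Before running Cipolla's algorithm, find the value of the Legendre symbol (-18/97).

Reduce the numerator: -18 ≡ 79 (mod 97), so (-18/97) = (79/97).
97 ≡ 1 (mod 4), so quadratic reciprocity gives (79/97) = (97/79). Reduce: 97 ≡ 18 (mod 79). Now have (18/79).
Factor out 2: 18 = 2·9. Since 79 ≡ 7 (mod 8), (2/79) = +1. Now have (9/79).
9 ≡ 1 (mod 4), so quadratic reciprocity gives (9/79) = (79/9). Reduce: 79 ≡ 7 (mod 9). Now have (7/9).
9 ≡ 1 (mod 4), so quadratic reciprocity gives (7/9) = (9/7). Reduce: 9 ≡ 2 (mod 7). Now have (2/7).
Factor out 2: 2 = 2. Since 7 ≡ 7 (mod 8), (2/7) = +1. Now have (1/7).
(1/7) = 1. Collecting the sign factors: 1.

1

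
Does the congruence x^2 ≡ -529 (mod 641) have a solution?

Reduce the numerator: -529 ≡ 112 (mod 641), so (-529/641) = (112/641).
Factor out 2: 112 = 2^4·7. Since 641 ≡ 1 (mod 8), (2/641) = +1, and (2/641)^4 = +1. Now have (7/641).
641 ≡ 1 (mod 4), so quadratic reciprocity gives (7/641) = (641/7). Reduce: 641 ≡ 4 (mod 7). Now have (4/7).
Factor out 2: 4 = 2^2. Since 7 ≡ 7 (mod 8), (2/7) = +1, and (2/7)^2 = +1. Now have (1/7).
(1/7) = 1. Collecting the sign factors: 1.
The Legendre symbol is 1, so x^2 ≡ -529 (mod 641) has solution.

yes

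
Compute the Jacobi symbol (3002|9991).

-1

Factor out 2: 3002 = 2·1501. Since 9991 ≡ 7 (mod 8), (2|9991) = +1. Now have (1501|9991).
1501 ≡ 1 (mod 4), so quadratic reciprocity gives (1501|9991) = (9991|1501). Reduce: 9991 ≡ 985 (mod 1501). Now have (985|1501).
985 ≡ 1 (mod 4), so quadratic reciprocity gives (985|1501) = (1501|985). Reduce: 1501 ≡ 516 (mod 985). Now have (516|985).
Factor out 2: 516 = 2^2·129. Since 985 ≡ 1 (mod 8), (2|985) = +1, and (2|985)^2 = +1. Now have (129|985).
129 ≡ 1 (mod 4), so quadratic reciprocity gives (129|985) = (985|129). Reduce: 985 ≡ 82 (mod 129). Now have (82|129).
Factor out 2: 82 = 2·41. Since 129 ≡ 1 (mod 8), (2|129) = +1. Now have (41|129).
41 ≡ 1 (mod 4), so quadratic reciprocity gives (41|129) = (129|41). Reduce: 129 ≡ 6 (mod 41). Now have (6|41).
Factor out 2: 6 = 2·3. Since 41 ≡ 1 (mod 8), (2|41) = +1. Now have (3|41).
41 ≡ 1 (mod 4), so quadratic reciprocity gives (3|41) = (41|3). Reduce: 41 ≡ 2 (mod 3). Now have (2|3).
Factor out 2: 2 = 2. Since 3 ≡ 3 (mod 8), (2|3) = -1. Now have -(1|3).
(1|3) = 1. Collecting the sign factors: -1.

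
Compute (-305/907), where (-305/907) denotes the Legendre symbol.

-1

(-305/907)
  = -(305/907)    [907 ≡ 3 mod 4 ⇒ (-1/907) = -1]
  = -(907/305)    [QR: 305 ≡ 1 mod 4, sign kept]
  = -(297/305)    [907 ≡ 297 mod 305]
  = -(305/297)    [QR: 297 ≡ 1 mod 4, sign kept]
  = -(8/297)    [305 ≡ 8 mod 297]
  = -(1/297)    [297 ≡ 1 mod 8 ⇒ (2/297)^3 = +1]
  = -1    [(1/297) = 1]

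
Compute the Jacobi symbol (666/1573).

Factor out 2: 666 = 2·333. Since 1573 ≡ 5 (mod 8), (2/1573) = -1. Now have -(333/1573).
333 ≡ 1 (mod 4), so quadratic reciprocity gives (333/1573) = (1573/333). Reduce: 1573 ≡ 241 (mod 333). Now have -(241/333).
241 ≡ 1 (mod 4), so quadratic reciprocity gives (241/333) = (333/241). Reduce: 333 ≡ 92 (mod 241). Now have -(92/241).
Factor out 2: 92 = 2^2·23. Since 241 ≡ 1 (mod 8), (2/241) = +1, and (2/241)^2 = +1. Now have -(23/241).
241 ≡ 1 (mod 4), so quadratic reciprocity gives (23/241) = (241/23). Reduce: 241 ≡ 11 (mod 23). Now have -(11/23).
Both 11 ≡ 3 and 23 ≡ 3 (mod 4), so reciprocity gives (11/23) = -(23/11). Reduce: 23 ≡ 1 (mod 11). Now have (1/11).
(1/11) = 1. Collecting the sign factors: 1.

1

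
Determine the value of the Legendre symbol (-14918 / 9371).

Reduce the numerator: -14918 ≡ 3824 (mod 9371), so (-14918 / 9371) = (3824 / 9371).
Factor out 2: 3824 = 2^4·239. Since 9371 ≡ 3 (mod 8), (2 / 9371) = -1, and (2 / 9371)^4 = +1. Now have (239 / 9371).
Both 239 ≡ 3 and 9371 ≡ 3 (mod 4), so reciprocity gives (239 / 9371) = -(9371 / 239). Reduce: 9371 ≡ 50 (mod 239). Now have -(50 / 239).
Factor out 2: 50 = 2·25. Since 239 ≡ 7 (mod 8), (2 / 239) = +1. Now have -(25 / 239).
25 ≡ 1 (mod 4), so quadratic reciprocity gives (25 / 239) = (239 / 25). Reduce: 239 ≡ 14 (mod 25). Now have -(14 / 25).
Factor out 2: 14 = 2·7. Since 25 ≡ 1 (mod 8), (2 / 25) = +1. Now have -(7 / 25).
25 ≡ 1 (mod 4), so quadratic reciprocity gives (7 / 25) = (25 / 7). Reduce: 25 ≡ 4 (mod 7). Now have -(4 / 7).
Factor out 2: 4 = 2^2. Since 7 ≡ 7 (mod 8), (2 / 7) = +1, and (2 / 7)^2 = +1. Now have -(1 / 7).
(1 / 7) = 1. Collecting the sign factors: -1.

-1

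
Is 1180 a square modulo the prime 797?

yes

(1180|797)
  = (383|797)    [1180 ≡ 383 mod 797]
  = (797|383)    [QR: 797 ≡ 1 mod 4, sign kept]
  = (31|383)    [797 ≡ 31 mod 383]
  = -(383|31)    [QR: both ≡ 3 mod 4, sign flips]
  = -(11|31)    [383 ≡ 11 mod 31]
  = (31|11)    [QR: both ≡ 3 mod 4, sign flips]
  = (9|11)    [31 ≡ 9 mod 11]
  = (11|9)    [QR: 9 ≡ 1 mod 4, sign kept]
  = (2|9)    [11 ≡ 2 mod 9]
  = (1|9)    [9 ≡ 1 mod 8 ⇒ (2|9) = +1]
  = 1    [(1|9) = 1]
The Legendre symbol is 1, so x^2 ≡ 1180 (mod 797) has solution.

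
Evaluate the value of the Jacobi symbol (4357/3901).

(4357/3901)
  = (456/3901)    [4357 ≡ 456 mod 3901]
  = -(57/3901)    [3901 ≡ 5 mod 8 ⇒ (2/3901)^3 = -1]
  = -(3901/57)    [QR: 57 ≡ 1 mod 4, sign kept]
  = -(25/57)    [3901 ≡ 25 mod 57]
  = -(57/25)    [QR: 25 ≡ 1 mod 4, sign kept]
  = -(7/25)    [57 ≡ 7 mod 25]
  = -(25/7)    [QR: 25 ≡ 1 mod 4, sign kept]
  = -(4/7)    [25 ≡ 4 mod 7]
  = -(1/7)    [7 ≡ 7 mod 8 ⇒ (2/7)^2 = +1]
  = -1    [(1/7) = 1]

-1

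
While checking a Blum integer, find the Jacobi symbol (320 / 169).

Reduce the numerator: 320 ≡ 151 (mod 169), so (320 / 169) = (151 / 169).
169 ≡ 1 (mod 4), so quadratic reciprocity gives (151 / 169) = (169 / 151). Reduce: 169 ≡ 18 (mod 151). Now have (18 / 151).
Factor out 2: 18 = 2·9. Since 151 ≡ 7 (mod 8), (2 / 151) = +1. Now have (9 / 151).
9 ≡ 1 (mod 4), so quadratic reciprocity gives (9 / 151) = (151 / 9). Reduce: 151 ≡ 7 (mod 9). Now have (7 / 9).
9 ≡ 1 (mod 4), so quadratic reciprocity gives (7 / 9) = (9 / 7). Reduce: 9 ≡ 2 (mod 7). Now have (2 / 7).
Factor out 2: 2 = 2. Since 7 ≡ 7 (mod 8), (2 / 7) = +1. Now have (1 / 7).
(1 / 7) = 1. Collecting the sign factors: 1.

1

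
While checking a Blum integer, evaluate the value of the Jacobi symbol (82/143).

(82/143)
  = (41/143)    [143 ≡ 7 mod 8 ⇒ (2/143) = +1]
  = (143/41)    [QR: 41 ≡ 1 mod 4, sign kept]
  = (20/41)    [143 ≡ 20 mod 41]
  = (5/41)    [41 ≡ 1 mod 8 ⇒ (2/41)^2 = +1]
  = (41/5)    [QR: 5 ≡ 1 mod 4, sign kept]
  = (1/5)    [41 ≡ 1 mod 5]
  = 1    [(1/5) = 1]

1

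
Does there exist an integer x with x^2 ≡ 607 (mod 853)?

(607/853)
  = (853/607)    [QR: 853 ≡ 1 mod 4, sign kept]
  = (246/607)    [853 ≡ 246 mod 607]
  = (123/607)    [607 ≡ 7 mod 8 ⇒ (2/607) = +1]
  = -(607/123)    [QR: both ≡ 3 mod 4, sign flips]
  = -(115/123)    [607 ≡ 115 mod 123]
  = (123/115)    [QR: both ≡ 3 mod 4, sign flips]
  = (8/115)    [123 ≡ 8 mod 115]
  = -(1/115)    [115 ≡ 3 mod 8 ⇒ (2/115)^3 = -1]
  = -1    [(1/115) = 1]
The Legendre symbol is -1, so x^2 ≡ 607 (mod 853) has no solution.

no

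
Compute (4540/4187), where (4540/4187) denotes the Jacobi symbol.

1

(4540/4187)
  = (353/4187)    [4540 ≡ 353 mod 4187]
  = (4187/353)    [QR: 353 ≡ 1 mod 4, sign kept]
  = (304/353)    [4187 ≡ 304 mod 353]
  = (19/353)    [353 ≡ 1 mod 8 ⇒ (2/353)^4 = +1]
  = (353/19)    [QR: 353 ≡ 1 mod 4, sign kept]
  = (11/19)    [353 ≡ 11 mod 19]
  = -(19/11)    [QR: both ≡ 3 mod 4, sign flips]
  = -(8/11)    [19 ≡ 8 mod 11]
  = (1/11)    [11 ≡ 3 mod 8 ⇒ (2/11)^3 = -1]
  = 1    [(1/11) = 1]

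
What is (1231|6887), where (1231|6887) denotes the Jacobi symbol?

-1

Both 1231 ≡ 3 and 6887 ≡ 3 (mod 4), so reciprocity gives (1231|6887) = -(6887|1231). Reduce: 6887 ≡ 732 (mod 1231). Now have -(732|1231).
Factor out 2: 732 = 2^2·183. Since 1231 ≡ 7 (mod 8), (2|1231) = +1, and (2|1231)^2 = +1. Now have -(183|1231).
Both 183 ≡ 3 and 1231 ≡ 3 (mod 4), so reciprocity gives (183|1231) = -(1231|183). Reduce: 1231 ≡ 133 (mod 183). Now have (133|183).
133 ≡ 1 (mod 4), so quadratic reciprocity gives (133|183) = (183|133). Reduce: 183 ≡ 50 (mod 133). Now have (50|133).
Factor out 2: 50 = 2·25. Since 133 ≡ 5 (mod 8), (2|133) = -1. Now have -(25|133).
25 ≡ 1 (mod 4), so quadratic reciprocity gives (25|133) = (133|25). Reduce: 133 ≡ 8 (mod 25). Now have -(8|25).
Factor out 2: 8 = 2^3. Since 25 ≡ 1 (mod 8), (2|25) = +1, and (2|25)^3 = +1. Now have -(1|25).
(1|25) = 1. Collecting the sign factors: -1.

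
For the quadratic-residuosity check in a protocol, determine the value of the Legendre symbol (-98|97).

1

(-98|97)
  = (98|97)    [97 ≡ 1 mod 4 ⇒ (-1|97) = +1]
  = (1|97)    [98 ≡ 1 mod 97]
  = 1    [(1|97) = 1]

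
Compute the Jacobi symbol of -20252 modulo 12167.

Pull out -1: (-20252/12167) = (-1/12167)·(20252/12167). Since 12167 ≡ 3 (mod 4), (-1/12167) = -1. Now have -(20252/12167).
Reduce the numerator: 20252 ≡ 8085 (mod 12167), so (20252/12167) = (8085/12167).
8085 ≡ 1 (mod 4), so quadratic reciprocity gives (8085/12167) = (12167/8085). Reduce: 12167 ≡ 4082 (mod 8085). Now have -(4082/8085).
Factor out 2: 4082 = 2·2041. Since 8085 ≡ 5 (mod 8), (2/8085) = -1. Now have (2041/8085).
2041 ≡ 1 (mod 4), so quadratic reciprocity gives (2041/8085) = (8085/2041). Reduce: 8085 ≡ 1962 (mod 2041). Now have (1962/2041).
Factor out 2: 1962 = 2·981. Since 2041 ≡ 1 (mod 8), (2/2041) = +1. Now have (981/2041).
981 ≡ 1 (mod 4), so quadratic reciprocity gives (981/2041) = (2041/981). Reduce: 2041 ≡ 79 (mod 981). Now have (79/981).
981 ≡ 1 (mod 4), so quadratic reciprocity gives (79/981) = (981/79). Reduce: 981 ≡ 33 (mod 79). Now have (33/79).
33 ≡ 1 (mod 4), so quadratic reciprocity gives (33/79) = (79/33). Reduce: 79 ≡ 13 (mod 33). Now have (13/33).
13 ≡ 1 (mod 4), so quadratic reciprocity gives (13/33) = (33/13). Reduce: 33 ≡ 7 (mod 13). Now have (7/13).
13 ≡ 1 (mod 4), so quadratic reciprocity gives (7/13) = (13/7). Reduce: 13 ≡ 6 (mod 7). Now have (6/7).
Factor out 2: 6 = 2·3. Since 7 ≡ 7 (mod 8), (2/7) = +1. Now have (3/7).
Both 3 ≡ 3 and 7 ≡ 3 (mod 4), so reciprocity gives (3/7) = -(7/3). Reduce: 7 ≡ 1 (mod 3). Now have -(1/3).
(1/3) = 1. Collecting the sign factors: -1.

-1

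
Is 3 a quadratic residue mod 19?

no

Both 3 ≡ 3 and 19 ≡ 3 (mod 4), so reciprocity gives (3|19) = -(19|3). Reduce: 19 ≡ 1 (mod 3). Now have -(1|3).
(1|3) = 1. Collecting the sign factors: -1.
The Legendre symbol is -1, so x^2 ≡ 3 (mod 19) has no solution.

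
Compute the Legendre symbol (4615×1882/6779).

-1

By multiplicativity, (4615·1882/6779) = (4615/6779)·(1882/6779).
First factor (4615/6779):
(4615/6779)
  = -(6779/4615)    [QR: both ≡ 3 mod 4, sign flips]
  = -(2164/4615)    [6779 ≡ 2164 mod 4615]
  = -(541/4615)    [4615 ≡ 7 mod 8 ⇒ (2/4615)^2 = +1]
  = -(4615/541)    [QR: 541 ≡ 1 mod 4, sign kept]
  = -(287/541)    [4615 ≡ 287 mod 541]
  = -(541/287)    [QR: 541 ≡ 1 mod 4, sign kept]
  = -(254/287)    [541 ≡ 254 mod 287]
  = -(127/287)    [287 ≡ 7 mod 8 ⇒ (2/287) = +1]
  = (287/127)    [QR: both ≡ 3 mod 4, sign flips]
  = (33/127)    [287 ≡ 33 mod 127]
  = (127/33)    [QR: 33 ≡ 1 mod 4, sign kept]
  = (28/33)    [127 ≡ 28 mod 33]
  = (7/33)    [33 ≡ 1 mod 8 ⇒ (2/33)^2 = +1]
  = (33/7)    [QR: 33 ≡ 1 mod 4, sign kept]
  = (5/7)    [33 ≡ 5 mod 7]
  = (7/5)    [QR: 5 ≡ 1 mod 4, sign kept]
  = (2/5)    [7 ≡ 2 mod 5]
  = -(1/5)    [5 ≡ 5 mod 8 ⇒ (2/5) = -1]
  = -1    [(1/5) = 1]
Second factor (1882/6779):
(1882/6779)
  = -(941/6779)    [6779 ≡ 3 mod 8 ⇒ (2/6779) = -1]
  = -(6779/941)    [QR: 941 ≡ 1 mod 4, sign kept]
  = -(192/941)    [6779 ≡ 192 mod 941]
  = -(3/941)    [941 ≡ 5 mod 8 ⇒ (2/941)^6 = +1]
  = -(941/3)    [QR: 941 ≡ 1 mod 4, sign kept]
  = -(2/3)    [941 ≡ 2 mod 3]
  = (1/3)    [3 ≡ 3 mod 8 ⇒ (2/3) = -1]
  = 1    [(1/3) = 1]
Product: (-1)·(1) = -1.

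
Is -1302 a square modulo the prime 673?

no

(-1302/673)
  = (44/673)    [-1302 ≡ 44 mod 673]
  = (11/673)    [673 ≡ 1 mod 8 ⇒ (2/673)^2 = +1]
  = (673/11)    [QR: 673 ≡ 1 mod 4, sign kept]
  = (2/11)    [673 ≡ 2 mod 11]
  = -(1/11)    [11 ≡ 3 mod 8 ⇒ (2/11) = -1]
  = -1    [(1/11) = 1]
(-1302/673) = -1, and 673 is prime, so -1302 is not a quadratic residue mod 673.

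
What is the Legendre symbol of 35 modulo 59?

Both 35 ≡ 3 and 59 ≡ 3 (mod 4), so reciprocity gives (35/59) = -(59/35). Reduce: 59 ≡ 24 (mod 35). Now have -(24/35).
Factor out 2: 24 = 2^3·3. Since 35 ≡ 3 (mod 8), (2/35) = -1, and (2/35)^3 = -1. Now have (3/35).
Both 3 ≡ 3 and 35 ≡ 3 (mod 4), so reciprocity gives (3/35) = -(35/3). Reduce: 35 ≡ 2 (mod 3). Now have -(2/3).
Factor out 2: 2 = 2. Since 3 ≡ 3 (mod 8), (2/3) = -1. Now have (1/3).
(1/3) = 1. Collecting the sign factors: 1.

1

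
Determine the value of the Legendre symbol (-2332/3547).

1

Reduce the numerator: -2332 ≡ 1215 (mod 3547), so (-2332/3547) = (1215/3547).
Both 1215 ≡ 3 and 3547 ≡ 3 (mod 4), so reciprocity gives (1215/3547) = -(3547/1215). Reduce: 3547 ≡ 1117 (mod 1215). Now have -(1117/1215).
1117 ≡ 1 (mod 4), so quadratic reciprocity gives (1117/1215) = (1215/1117). Reduce: 1215 ≡ 98 (mod 1117). Now have -(98/1117).
Factor out 2: 98 = 2·49. Since 1117 ≡ 5 (mod 8), (2/1117) = -1. Now have (49/1117).
49 ≡ 1 (mod 4), so quadratic reciprocity gives (49/1117) = (1117/49). Reduce: 1117 ≡ 39 (mod 49). Now have (39/49).
49 ≡ 1 (mod 4), so quadratic reciprocity gives (39/49) = (49/39). Reduce: 49 ≡ 10 (mod 39). Now have (10/39).
Factor out 2: 10 = 2·5. Since 39 ≡ 7 (mod 8), (2/39) = +1. Now have (5/39).
5 ≡ 1 (mod 4), so quadratic reciprocity gives (5/39) = (39/5). Reduce: 39 ≡ 4 (mod 5). Now have (4/5).
Factor out 2: 4 = 2^2. Since 5 ≡ 5 (mod 8), (2/5) = -1, and (2/5)^2 = +1. Now have (1/5).
(1/5) = 1. Collecting the sign factors: 1.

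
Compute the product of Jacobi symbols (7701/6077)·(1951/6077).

-1

By multiplicativity, (7701·1951/6077) = (7701/6077)·(1951/6077).
First factor (7701/6077):
Reduce the numerator: 7701 ≡ 1624 (mod 6077), so (7701/6077) = (1624/6077).
Factor out 2: 1624 = 2^3·203. Since 6077 ≡ 5 (mod 8), (2/6077) = -1, and (2/6077)^3 = -1. Now have -(203/6077).
6077 ≡ 1 (mod 4), so quadratic reciprocity gives (203/6077) = (6077/203). Reduce: 6077 ≡ 190 (mod 203). Now have -(190/203).
Factor out 2: 190 = 2·95. Since 203 ≡ 3 (mod 8), (2/203) = -1. Now have (95/203).
Both 95 ≡ 3 and 203 ≡ 3 (mod 4), so reciprocity gives (95/203) = -(203/95). Reduce: 203 ≡ 13 (mod 95). Now have -(13/95).
13 ≡ 1 (mod 4), so quadratic reciprocity gives (13/95) = (95/13). Reduce: 95 ≡ 4 (mod 13). Now have -(4/13).
Factor out 2: 4 = 2^2. Since 13 ≡ 5 (mod 8), (2/13) = -1, and (2/13)^2 = +1. Now have -(1/13).
(1/13) = 1. Collecting the sign factors: -1.
Second factor (1951/6077):
6077 ≡ 1 (mod 4), so quadratic reciprocity gives (1951/6077) = (6077/1951). Reduce: 6077 ≡ 224 (mod 1951). Now have (224/1951).
Factor out 2: 224 = 2^5·7. Since 1951 ≡ 7 (mod 8), (2/1951) = +1, and (2/1951)^5 = +1. Now have (7/1951).
Both 7 ≡ 3 and 1951 ≡ 3 (mod 4), so reciprocity gives (7/1951) = -(1951/7). Reduce: 1951 ≡ 5 (mod 7). Now have -(5/7).
5 ≡ 1 (mod 4), so quadratic reciprocity gives (5/7) = (7/5). Reduce: 7 ≡ 2 (mod 5). Now have -(2/5).
Factor out 2: 2 = 2. Since 5 ≡ 5 (mod 8), (2/5) = -1. Now have (1/5).
(1/5) = 1. Collecting the sign factors: 1.
Product: (-1)·(1) = -1.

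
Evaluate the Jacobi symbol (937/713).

(937/713)
  = (224/713)    [937 ≡ 224 mod 713]
  = (7/713)    [713 ≡ 1 mod 8 ⇒ (2/713)^5 = +1]
  = (713/7)    [QR: 713 ≡ 1 mod 4, sign kept]
  = (6/7)    [713 ≡ 6 mod 7]
  = (3/7)    [7 ≡ 7 mod 8 ⇒ (2/7) = +1]
  = -(7/3)    [QR: both ≡ 3 mod 4, sign flips]
  = -(1/3)    [7 ≡ 1 mod 3]
  = -1    [(1/3) = 1]

-1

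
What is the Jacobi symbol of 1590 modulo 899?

(1590/899)
  = (691/899)    [1590 ≡ 691 mod 899]
  = -(899/691)    [QR: both ≡ 3 mod 4, sign flips]
  = -(208/691)    [899 ≡ 208 mod 691]
  = -(13/691)    [691 ≡ 3 mod 8 ⇒ (2/691)^4 = +1]
  = -(691/13)    [QR: 13 ≡ 1 mod 4, sign kept]
  = -(2/13)    [691 ≡ 2 mod 13]
  = (1/13)    [13 ≡ 5 mod 8 ⇒ (2/13) = -1]
  = 1    [(1/13) = 1]

1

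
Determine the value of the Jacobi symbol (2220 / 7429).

(2220 / 7429)
  = (555 / 7429)    [7429 ≡ 5 mod 8 ⇒ (2 / 7429)^2 = +1]
  = (7429 / 555)    [QR: 7429 ≡ 1 mod 4, sign kept]
  = (214 / 555)    [7429 ≡ 214 mod 555]
  = -(107 / 555)    [555 ≡ 3 mod 8 ⇒ (2 / 555) = -1]
  = (555 / 107)    [QR: both ≡ 3 mod 4, sign flips]
  = (20 / 107)    [555 ≡ 20 mod 107]
  = (5 / 107)    [107 ≡ 3 mod 8 ⇒ (2 / 107)^2 = +1]
  = (107 / 5)    [QR: 5 ≡ 1 mod 4, sign kept]
  = (2 / 5)    [107 ≡ 2 mod 5]
  = -(1 / 5)    [5 ≡ 5 mod 8 ⇒ (2 / 5) = -1]
  = -1    [(1 / 5) = 1]

-1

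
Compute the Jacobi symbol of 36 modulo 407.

(36 / 407)
  = (9 / 407)    [407 ≡ 7 mod 8 ⇒ (2 / 407)^2 = +1]
  = (407 / 9)    [QR: 9 ≡ 1 mod 4, sign kept]
  = (2 / 9)    [407 ≡ 2 mod 9]
  = (1 / 9)    [9 ≡ 1 mod 8 ⇒ (2 / 9) = +1]
  = 1    [(1 / 9) = 1]

1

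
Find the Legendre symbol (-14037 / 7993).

-1

(-14037 / 7993)
  = (14037 / 7993)    [7993 ≡ 1 mod 4 ⇒ (-1 / 7993) = +1]
  = (6044 / 7993)    [14037 ≡ 6044 mod 7993]
  = (1511 / 7993)    [7993 ≡ 1 mod 8 ⇒ (2 / 7993)^2 = +1]
  = (7993 / 1511)    [QR: 7993 ≡ 1 mod 4, sign kept]
  = (438 / 1511)    [7993 ≡ 438 mod 1511]
  = (219 / 1511)    [1511 ≡ 7 mod 8 ⇒ (2 / 1511) = +1]
  = -(1511 / 219)    [QR: both ≡ 3 mod 4, sign flips]
  = -(197 / 219)    [1511 ≡ 197 mod 219]
  = -(219 / 197)    [QR: 197 ≡ 1 mod 4, sign kept]
  = -(22 / 197)    [219 ≡ 22 mod 197]
  = (11 / 197)    [197 ≡ 5 mod 8 ⇒ (2 / 197) = -1]
  = (197 / 11)    [QR: 197 ≡ 1 mod 4, sign kept]
  = (10 / 11)    [197 ≡ 10 mod 11]
  = -(5 / 11)    [11 ≡ 3 mod 8 ⇒ (2 / 11) = -1]
  = -(11 / 5)    [QR: 5 ≡ 1 mod 4, sign kept]
  = -(1 / 5)    [11 ≡ 1 mod 5]
  = -1    [(1 / 5) = 1]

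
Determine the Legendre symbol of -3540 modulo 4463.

(-3540 / 4463)
  = -(3540 / 4463)    [4463 ≡ 3 mod 4 ⇒ (-1 / 4463) = -1]
  = -(885 / 4463)    [4463 ≡ 7 mod 8 ⇒ (2 / 4463)^2 = +1]
  = -(4463 / 885)    [QR: 885 ≡ 1 mod 4, sign kept]
  = -(38 / 885)    [4463 ≡ 38 mod 885]
  = (19 / 885)    [885 ≡ 5 mod 8 ⇒ (2 / 885) = -1]
  = (885 / 19)    [QR: 885 ≡ 1 mod 4, sign kept]
  = (11 / 19)    [885 ≡ 11 mod 19]
  = -(19 / 11)    [QR: both ≡ 3 mod 4, sign flips]
  = -(8 / 11)    [19 ≡ 8 mod 11]
  = (1 / 11)    [11 ≡ 3 mod 8 ⇒ (2 / 11)^3 = -1]
  = 1    [(1 / 11) = 1]

1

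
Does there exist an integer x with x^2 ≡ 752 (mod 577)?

(752/577)
  = (175/577)    [752 ≡ 175 mod 577]
  = (577/175)    [QR: 577 ≡ 1 mod 4, sign kept]
  = (52/175)    [577 ≡ 52 mod 175]
  = (13/175)    [175 ≡ 7 mod 8 ⇒ (2/175)^2 = +1]
  = (175/13)    [QR: 13 ≡ 1 mod 4, sign kept]
  = (6/13)    [175 ≡ 6 mod 13]
  = -(3/13)    [13 ≡ 5 mod 8 ⇒ (2/13) = -1]
  = -(13/3)    [QR: 13 ≡ 1 mod 4, sign kept]
  = -(1/3)    [13 ≡ 1 mod 3]
  = -1    [(1/3) = 1]
The Legendre symbol is -1, so x^2 ≡ 752 (mod 577) has no solution.

no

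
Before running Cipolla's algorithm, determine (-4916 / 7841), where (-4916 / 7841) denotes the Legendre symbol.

-1

Reduce the numerator: -4916 ≡ 2925 (mod 7841), so (-4916 / 7841) = (2925 / 7841).
2925 ≡ 1 (mod 4), so quadratic reciprocity gives (2925 / 7841) = (7841 / 2925). Reduce: 7841 ≡ 1991 (mod 2925). Now have (1991 / 2925).
2925 ≡ 1 (mod 4), so quadratic reciprocity gives (1991 / 2925) = (2925 / 1991). Reduce: 2925 ≡ 934 (mod 1991). Now have (934 / 1991).
Factor out 2: 934 = 2·467. Since 1991 ≡ 7 (mod 8), (2 / 1991) = +1. Now have (467 / 1991).
Both 467 ≡ 3 and 1991 ≡ 3 (mod 4), so reciprocity gives (467 / 1991) = -(1991 / 467). Reduce: 1991 ≡ 123 (mod 467). Now have -(123 / 467).
Both 123 ≡ 3 and 467 ≡ 3 (mod 4), so reciprocity gives (123 / 467) = -(467 / 123). Reduce: 467 ≡ 98 (mod 123). Now have (98 / 123).
Factor out 2: 98 = 2·49. Since 123 ≡ 3 (mod 8), (2 / 123) = -1. Now have -(49 / 123).
49 ≡ 1 (mod 4), so quadratic reciprocity gives (49 / 123) = (123 / 49). Reduce: 123 ≡ 25 (mod 49). Now have -(25 / 49).
25 ≡ 1 (mod 4), so quadratic reciprocity gives (25 / 49) = (49 / 25). Reduce: 49 ≡ 24 (mod 25). Now have -(24 / 25).
Factor out 2: 24 = 2^3·3. Since 25 ≡ 1 (mod 8), (2 / 25) = +1, and (2 / 25)^3 = +1. Now have -(3 / 25).
25 ≡ 1 (mod 4), so quadratic reciprocity gives (3 / 25) = (25 / 3). Reduce: 25 ≡ 1 (mod 3). Now have -(1 / 3).
(1 / 3) = 1. Collecting the sign factors: -1.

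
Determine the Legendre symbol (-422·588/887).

By multiplicativity, (-422·588/887) = (-422/887)·(588/887).
First factor (-422/887):
Pull out -1: (-422/887) = (-1/887)·(422/887). Since 887 ≡ 3 (mod 4), (-1/887) = -1. Now have -(422/887).
Factor out 2: 422 = 2·211. Since 887 ≡ 7 (mod 8), (2/887) = +1. Now have -(211/887).
Both 211 ≡ 3 and 887 ≡ 3 (mod 4), so reciprocity gives (211/887) = -(887/211). Reduce: 887 ≡ 43 (mod 211). Now have (43/211).
Both 43 ≡ 3 and 211 ≡ 3 (mod 4), so reciprocity gives (43/211) = -(211/43). Reduce: 211 ≡ 39 (mod 43). Now have -(39/43).
Both 39 ≡ 3 and 43 ≡ 3 (mod 4), so reciprocity gives (39/43) = -(43/39). Reduce: 43 ≡ 4 (mod 39). Now have (4/39).
Factor out 2: 4 = 2^2. Since 39 ≡ 7 (mod 8), (2/39) = +1, and (2/39)^2 = +1. Now have (1/39).
(1/39) = 1. Collecting the sign factors: 1.
Second factor (588/887):
Factor out 2: 588 = 2^2·147. Since 887 ≡ 7 (mod 8), (2/887) = +1, and (2/887)^2 = +1. Now have (147/887).
Both 147 ≡ 3 and 887 ≡ 3 (mod 4), so reciprocity gives (147/887) = -(887/147). Reduce: 887 ≡ 5 (mod 147). Now have -(5/147).
5 ≡ 1 (mod 4), so quadratic reciprocity gives (5/147) = (147/5). Reduce: 147 ≡ 2 (mod 5). Now have -(2/5).
Factor out 2: 2 = 2. Since 5 ≡ 5 (mod 8), (2/5) = -1. Now have (1/5).
(1/5) = 1. Collecting the sign factors: 1.
Product: (1)·(1) = 1.

1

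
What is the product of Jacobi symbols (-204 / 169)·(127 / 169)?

1

By multiplicativity, (-204·127 / 169) = (-204 / 169)·(127 / 169).
First factor (-204 / 169):
Pull out -1: (-204 / 169) = (-1 / 169)·(204 / 169). Since 169 ≡ 1 (mod 4), (-1 / 169) = +1. Now have (204 / 169).
Reduce the numerator: 204 ≡ 35 (mod 169), so (204 / 169) = (35 / 169).
169 ≡ 1 (mod 4), so quadratic reciprocity gives (35 / 169) = (169 / 35). Reduce: 169 ≡ 29 (mod 35). Now have (29 / 35).
29 ≡ 1 (mod 4), so quadratic reciprocity gives (29 / 35) = (35 / 29). Reduce: 35 ≡ 6 (mod 29). Now have (6 / 29).
Factor out 2: 6 = 2·3. Since 29 ≡ 5 (mod 8), (2 / 29) = -1. Now have -(3 / 29).
29 ≡ 1 (mod 4), so quadratic reciprocity gives (3 / 29) = (29 / 3). Reduce: 29 ≡ 2 (mod 3). Now have -(2 / 3).
Factor out 2: 2 = 2. Since 3 ≡ 3 (mod 8), (2 / 3) = -1. Now have (1 / 3).
(1 / 3) = 1. Collecting the sign factors: 1.
Second factor (127 / 169):
169 ≡ 1 (mod 4), so quadratic reciprocity gives (127 / 169) = (169 / 127). Reduce: 169 ≡ 42 (mod 127). Now have (42 / 127).
Factor out 2: 42 = 2·21. Since 127 ≡ 7 (mod 8), (2 / 127) = +1. Now have (21 / 127).
21 ≡ 1 (mod 4), so quadratic reciprocity gives (21 / 127) = (127 / 21). Reduce: 127 ≡ 1 (mod 21). Now have (1 / 21).
(1 / 21) = 1. Collecting the sign factors: 1.
Product: (1)·(1) = 1.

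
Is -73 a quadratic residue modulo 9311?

yes

Pull out -1: (-73|9311) = (-1|9311)·(73|9311). Since 9311 ≡ 3 (mod 4), (-1|9311) = -1. Now have -(73|9311).
73 ≡ 1 (mod 4), so quadratic reciprocity gives (73|9311) = (9311|73). Reduce: 9311 ≡ 40 (mod 73). Now have -(40|73).
Factor out 2: 40 = 2^3·5. Since 73 ≡ 1 (mod 8), (2|73) = +1, and (2|73)^3 = +1. Now have -(5|73).
5 ≡ 1 (mod 4), so quadratic reciprocity gives (5|73) = (73|5). Reduce: 73 ≡ 3 (mod 5). Now have -(3|5).
5 ≡ 1 (mod 4), so quadratic reciprocity gives (3|5) = (5|3). Reduce: 5 ≡ 2 (mod 3). Now have -(2|3).
Factor out 2: 2 = 2. Since 3 ≡ 3 (mod 8), (2|3) = -1. Now have (1|3).
(1|3) = 1. Collecting the sign factors: 1.
The Legendre symbol is 1, so x^2 ≡ -73 (mod 9311) has solution.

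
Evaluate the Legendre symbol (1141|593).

-1

Reduce the numerator: 1141 ≡ 548 (mod 593), so (1141|593) = (548|593).
Factor out 2: 548 = 2^2·137. Since 593 ≡ 1 (mod 8), (2|593) = +1, and (2|593)^2 = +1. Now have (137|593).
137 ≡ 1 (mod 4), so quadratic reciprocity gives (137|593) = (593|137). Reduce: 593 ≡ 45 (mod 137). Now have (45|137).
45 ≡ 1 (mod 4), so quadratic reciprocity gives (45|137) = (137|45). Reduce: 137 ≡ 2 (mod 45). Now have (2|45).
Factor out 2: 2 = 2. Since 45 ≡ 5 (mod 8), (2|45) = -1. Now have -(1|45).
(1|45) = 1. Collecting the sign factors: -1.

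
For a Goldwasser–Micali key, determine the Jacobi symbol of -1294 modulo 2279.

(-1294/2279)
  = -(1294/2279)    [2279 ≡ 3 mod 4 ⇒ (-1/2279) = -1]
  = -(647/2279)    [2279 ≡ 7 mod 8 ⇒ (2/2279) = +1]
  = (2279/647)    [QR: both ≡ 3 mod 4, sign flips]
  = (338/647)    [2279 ≡ 338 mod 647]
  = (169/647)    [647 ≡ 7 mod 8 ⇒ (2/647) = +1]
  = (647/169)    [QR: 169 ≡ 1 mod 4, sign kept]
  = (140/169)    [647 ≡ 140 mod 169]
  = (35/169)    [169 ≡ 1 mod 8 ⇒ (2/169)^2 = +1]
  = (169/35)    [QR: 169 ≡ 1 mod 4, sign kept]
  = (29/35)    [169 ≡ 29 mod 35]
  = (35/29)    [QR: 29 ≡ 1 mod 4, sign kept]
  = (6/29)    [35 ≡ 6 mod 29]
  = -(3/29)    [29 ≡ 5 mod 8 ⇒ (2/29) = -1]
  = -(29/3)    [QR: 29 ≡ 1 mod 4, sign kept]
  = -(2/3)    [29 ≡ 2 mod 3]
  = (1/3)    [3 ≡ 3 mod 8 ⇒ (2/3) = -1]
  = 1    [(1/3) = 1]

1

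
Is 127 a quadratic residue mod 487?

Both 127 ≡ 3 and 487 ≡ 3 (mod 4), so reciprocity gives (127|487) = -(487|127). Reduce: 487 ≡ 106 (mod 127). Now have -(106|127).
Factor out 2: 106 = 2·53. Since 127 ≡ 7 (mod 8), (2|127) = +1. Now have -(53|127).
53 ≡ 1 (mod 4), so quadratic reciprocity gives (53|127) = (127|53). Reduce: 127 ≡ 21 (mod 53). Now have -(21|53).
21 ≡ 1 (mod 4), so quadratic reciprocity gives (21|53) = (53|21). Reduce: 53 ≡ 11 (mod 21). Now have -(11|21).
21 ≡ 1 (mod 4), so quadratic reciprocity gives (11|21) = (21|11). Reduce: 21 ≡ 10 (mod 11). Now have -(10|11).
Factor out 2: 10 = 2·5. Since 11 ≡ 3 (mod 8), (2|11) = -1. Now have (5|11).
5 ≡ 1 (mod 4), so quadratic reciprocity gives (5|11) = (11|5). Reduce: 11 ≡ 1 (mod 5). Now have (1|5).
(1|5) = 1. Collecting the sign factors: 1.
(127|487) = 1, and 487 is prime, so 127 is a quadratic residue mod 487.

yes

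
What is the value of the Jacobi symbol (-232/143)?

(-232/143)
  = (54/143)    [-232 ≡ 54 mod 143]
  = (27/143)    [143 ≡ 7 mod 8 ⇒ (2/143) = +1]
  = -(143/27)    [QR: both ≡ 3 mod 4, sign flips]
  = -(8/27)    [143 ≡ 8 mod 27]
  = (1/27)    [27 ≡ 3 mod 8 ⇒ (2/27)^3 = -1]
  = 1    [(1/27) = 1]

1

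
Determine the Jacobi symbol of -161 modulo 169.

Pull out -1: (-161/169) = (-1/169)·(161/169). Since 169 ≡ 1 (mod 4), (-1/169) = +1. Now have (161/169).
161 ≡ 1 (mod 4), so quadratic reciprocity gives (161/169) = (169/161). Reduce: 169 ≡ 8 (mod 161). Now have (8/161).
Factor out 2: 8 = 2^3. Since 161 ≡ 1 (mod 8), (2/161) = +1, and (2/161)^3 = +1. Now have (1/161).
(1/161) = 1. Collecting the sign factors: 1.

1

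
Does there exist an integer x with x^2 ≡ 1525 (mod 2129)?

no

(1525|2129)
  = (2129|1525)    [QR: 1525 ≡ 1 mod 4, sign kept]
  = (604|1525)    [2129 ≡ 604 mod 1525]
  = (151|1525)    [1525 ≡ 5 mod 8 ⇒ (2|1525)^2 = +1]
  = (1525|151)    [QR: 1525 ≡ 1 mod 4, sign kept]
  = (15|151)    [1525 ≡ 15 mod 151]
  = -(151|15)    [QR: both ≡ 3 mod 4, sign flips]
  = -(1|15)    [151 ≡ 1 mod 15]
  = -1    [(1|15) = 1]
The Legendre symbol is -1, so x^2 ≡ 1525 (mod 2129) has no solution.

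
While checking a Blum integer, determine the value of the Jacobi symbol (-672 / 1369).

1

(-672 / 1369)
  = (697 / 1369)    [-672 ≡ 697 mod 1369]
  = (1369 / 697)    [QR: 697 ≡ 1 mod 4, sign kept]
  = (672 / 697)    [1369 ≡ 672 mod 697]
  = (21 / 697)    [697 ≡ 1 mod 8 ⇒ (2 / 697)^5 = +1]
  = (697 / 21)    [QR: 21 ≡ 1 mod 4, sign kept]
  = (4 / 21)    [697 ≡ 4 mod 21]
  = (1 / 21)    [21 ≡ 5 mod 8 ⇒ (2 / 21)^2 = +1]
  = 1    [(1 / 21) = 1]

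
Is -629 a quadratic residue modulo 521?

no

Pull out -1: (-629|521) = (-1|521)·(629|521). Since 521 ≡ 1 (mod 4), (-1|521) = +1. Now have (629|521).
Reduce the numerator: 629 ≡ 108 (mod 521), so (629|521) = (108|521).
Factor out 2: 108 = 2^2·27. Since 521 ≡ 1 (mod 8), (2|521) = +1, and (2|521)^2 = +1. Now have (27|521).
521 ≡ 1 (mod 4), so quadratic reciprocity gives (27|521) = (521|27). Reduce: 521 ≡ 8 (mod 27). Now have (8|27).
Factor out 2: 8 = 2^3. Since 27 ≡ 3 (mod 8), (2|27) = -1, and (2|27)^3 = -1. Now have -(1|27).
(1|27) = 1. Collecting the sign factors: -1.
(-629|521) = -1, and 521 is prime, so -629 is not a quadratic residue mod 521.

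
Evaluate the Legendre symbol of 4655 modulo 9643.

-1

(4655 / 9643)
  = -(9643 / 4655)    [QR: both ≡ 3 mod 4, sign flips]
  = -(333 / 4655)    [9643 ≡ 333 mod 4655]
  = -(4655 / 333)    [QR: 333 ≡ 1 mod 4, sign kept]
  = -(326 / 333)    [4655 ≡ 326 mod 333]
  = (163 / 333)    [333 ≡ 5 mod 8 ⇒ (2 / 333) = -1]
  = (333 / 163)    [QR: 333 ≡ 1 mod 4, sign kept]
  = (7 / 163)    [333 ≡ 7 mod 163]
  = -(163 / 7)    [QR: both ≡ 3 mod 4, sign flips]
  = -(2 / 7)    [163 ≡ 2 mod 7]
  = -(1 / 7)    [7 ≡ 7 mod 8 ⇒ (2 / 7) = +1]
  = -1    [(1 / 7) = 1]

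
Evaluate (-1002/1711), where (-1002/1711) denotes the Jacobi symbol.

(-1002/1711)
  = (709/1711)    [-1002 ≡ 709 mod 1711]
  = (1711/709)    [QR: 709 ≡ 1 mod 4, sign kept]
  = (293/709)    [1711 ≡ 293 mod 709]
  = (709/293)    [QR: 293 ≡ 1 mod 4, sign kept]
  = (123/293)    [709 ≡ 123 mod 293]
  = (293/123)    [QR: 293 ≡ 1 mod 4, sign kept]
  = (47/123)    [293 ≡ 47 mod 123]
  = -(123/47)    [QR: both ≡ 3 mod 4, sign flips]
  = -(29/47)    [123 ≡ 29 mod 47]
  = -(47/29)    [QR: 29 ≡ 1 mod 4, sign kept]
  = -(18/29)    [47 ≡ 18 mod 29]
  = (9/29)    [29 ≡ 5 mod 8 ⇒ (2/29) = -1]
  = (29/9)    [QR: 9 ≡ 1 mod 4, sign kept]
  = (2/9)    [29 ≡ 2 mod 9]
  = (1/9)    [9 ≡ 1 mod 8 ⇒ (2/9) = +1]
  = 1    [(1/9) = 1]

1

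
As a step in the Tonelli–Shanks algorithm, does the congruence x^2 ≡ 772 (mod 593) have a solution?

yes

Reduce the numerator: 772 ≡ 179 (mod 593), so (772/593) = (179/593).
593 ≡ 1 (mod 4), so quadratic reciprocity gives (179/593) = (593/179). Reduce: 593 ≡ 56 (mod 179). Now have (56/179).
Factor out 2: 56 = 2^3·7. Since 179 ≡ 3 (mod 8), (2/179) = -1, and (2/179)^3 = -1. Now have -(7/179).
Both 7 ≡ 3 and 179 ≡ 3 (mod 4), so reciprocity gives (7/179) = -(179/7). Reduce: 179 ≡ 4 (mod 7). Now have (4/7).
Factor out 2: 4 = 2^2. Since 7 ≡ 7 (mod 8), (2/7) = +1, and (2/7)^2 = +1. Now have (1/7).
(1/7) = 1. Collecting the sign factors: 1.
(772/593) = 1, and 593 is prime, so 772 is a quadratic residue mod 593.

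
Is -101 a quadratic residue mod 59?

Pull out -1: (-101|59) = (-1|59)·(101|59). Since 59 ≡ 3 (mod 4), (-1|59) = -1. Now have -(101|59).
Reduce the numerator: 101 ≡ 42 (mod 59), so (101|59) = (42|59).
Factor out 2: 42 = 2·21. Since 59 ≡ 3 (mod 8), (2|59) = -1. Now have (21|59).
21 ≡ 1 (mod 4), so quadratic reciprocity gives (21|59) = (59|21). Reduce: 59 ≡ 17 (mod 21). Now have (17|21).
17 ≡ 1 (mod 4), so quadratic reciprocity gives (17|21) = (21|17). Reduce: 21 ≡ 4 (mod 17). Now have (4|17).
Factor out 2: 4 = 2^2. Since 17 ≡ 1 (mod 8), (2|17) = +1, and (2|17)^2 = +1. Now have (1|17).
(1|17) = 1. Collecting the sign factors: 1.
The Legendre symbol is 1, so x^2 ≡ -101 (mod 59) has solution.

yes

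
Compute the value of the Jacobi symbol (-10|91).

1

(-10|91)
  = (81|91)    [-10 ≡ 81 mod 91]
  = (91|81)    [QR: 81 ≡ 1 mod 4, sign kept]
  = (10|81)    [91 ≡ 10 mod 81]
  = (5|81)    [81 ≡ 1 mod 8 ⇒ (2|81) = +1]
  = (81|5)    [QR: 5 ≡ 1 mod 4, sign kept]
  = (1|5)    [81 ≡ 1 mod 5]
  = 1    [(1|5) = 1]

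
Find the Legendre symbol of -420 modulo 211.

(-420/211)
  = (2/211)    [-420 ≡ 2 mod 211]
  = -(1/211)    [211 ≡ 3 mod 8 ⇒ (2/211) = -1]
  = -1    [(1/211) = 1]

-1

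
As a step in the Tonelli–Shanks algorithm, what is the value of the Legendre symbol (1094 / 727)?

1

Reduce the numerator: 1094 ≡ 367 (mod 727), so (1094 / 727) = (367 / 727).
Both 367 ≡ 3 and 727 ≡ 3 (mod 4), so reciprocity gives (367 / 727) = -(727 / 367). Reduce: 727 ≡ 360 (mod 367). Now have -(360 / 367).
Factor out 2: 360 = 2^3·45. Since 367 ≡ 7 (mod 8), (2 / 367) = +1, and (2 / 367)^3 = +1. Now have -(45 / 367).
45 ≡ 1 (mod 4), so quadratic reciprocity gives (45 / 367) = (367 / 45). Reduce: 367 ≡ 7 (mod 45). Now have -(7 / 45).
45 ≡ 1 (mod 4), so quadratic reciprocity gives (7 / 45) = (45 / 7). Reduce: 45 ≡ 3 (mod 7). Now have -(3 / 7).
Both 3 ≡ 3 and 7 ≡ 3 (mod 4), so reciprocity gives (3 / 7) = -(7 / 3). Reduce: 7 ≡ 1 (mod 3). Now have (1 / 3).
(1 / 3) = 1. Collecting the sign factors: 1.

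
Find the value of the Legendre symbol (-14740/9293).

(-14740/9293)
  = (3846/9293)    [-14740 ≡ 3846 mod 9293]
  = -(1923/9293)    [9293 ≡ 5 mod 8 ⇒ (2/9293) = -1]
  = -(9293/1923)    [QR: 9293 ≡ 1 mod 4, sign kept]
  = -(1601/1923)    [9293 ≡ 1601 mod 1923]
  = -(1923/1601)    [QR: 1601 ≡ 1 mod 4, sign kept]
  = -(322/1601)    [1923 ≡ 322 mod 1601]
  = -(161/1601)    [1601 ≡ 1 mod 8 ⇒ (2/1601) = +1]
  = -(1601/161)    [QR: 161 ≡ 1 mod 4, sign kept]
  = -(152/161)    [1601 ≡ 152 mod 161]
  = -(19/161)    [161 ≡ 1 mod 8 ⇒ (2/161)^3 = +1]
  = -(161/19)    [QR: 161 ≡ 1 mod 4, sign kept]
  = -(9/19)    [161 ≡ 9 mod 19]
  = -(19/9)    [QR: 9 ≡ 1 mod 4, sign kept]
  = -(1/9)    [19 ≡ 1 mod 9]
  = -1    [(1/9) = 1]

-1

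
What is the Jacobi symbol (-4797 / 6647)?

-1

(-4797 / 6647)
  = -(4797 / 6647)    [6647 ≡ 3 mod 4 ⇒ (-1 / 6647) = -1]
  = -(6647 / 4797)    [QR: 4797 ≡ 1 mod 4, sign kept]
  = -(1850 / 4797)    [6647 ≡ 1850 mod 4797]
  = (925 / 4797)    [4797 ≡ 5 mod 8 ⇒ (2 / 4797) = -1]
  = (4797 / 925)    [QR: 925 ≡ 1 mod 4, sign kept]
  = (172 / 925)    [4797 ≡ 172 mod 925]
  = (43 / 925)    [925 ≡ 5 mod 8 ⇒ (2 / 925)^2 = +1]
  = (925 / 43)    [QR: 925 ≡ 1 mod 4, sign kept]
  = (22 / 43)    [925 ≡ 22 mod 43]
  = -(11 / 43)    [43 ≡ 3 mod 8 ⇒ (2 / 43) = -1]
  = (43 / 11)    [QR: both ≡ 3 mod 4, sign flips]
  = (10 / 11)    [43 ≡ 10 mod 11]
  = -(5 / 11)    [11 ≡ 3 mod 8 ⇒ (2 / 11) = -1]
  = -(11 / 5)    [QR: 5 ≡ 1 mod 4, sign kept]
  = -(1 / 5)    [11 ≡ 1 mod 5]
  = -1    [(1 / 5) = 1]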